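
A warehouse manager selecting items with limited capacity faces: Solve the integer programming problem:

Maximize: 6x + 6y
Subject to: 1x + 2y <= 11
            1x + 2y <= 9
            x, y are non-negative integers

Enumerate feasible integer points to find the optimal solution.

Constraint 1: 1x + 2y <= 11
Constraint 2: 1x + 2y <= 9
Feasible x range (need y >= 0): 0 <= x <= min(11/1, 9/1) => x in {0, ..., 9}.
Enumerate feasible integer points row by row (the coefficient of y is 6 > 0, so for each x the largest feasible y gives the best value):
  x = 0: y <= min((11 - 1*0)/2, (9 - 1*0)/2) => y in {0, ..., 4}; best 6*0 + 6*4 = 24
  x = 1: y <= min((11 - 1*1)/2, (9 - 1*1)/2) => y in {0, ..., 4}; best 6*1 + 6*4 = 30
  x = 2: y <= min((11 - 1*2)/2, (9 - 1*2)/2) => y in {0, ..., 3}; best 6*2 + 6*3 = 30
  x = 3: y <= min((11 - 1*3)/2, (9 - 1*3)/2) => y in {0, ..., 3}; best 6*3 + 6*3 = 36
  x = 4: y <= min((11 - 1*4)/2, (9 - 1*4)/2) => y in {0, ..., 2}; best 6*4 + 6*2 = 36
  x = 5: y <= min((11 - 1*5)/2, (9 - 1*5)/2) => y in {0, ..., 2}; best 6*5 + 6*2 = 42
  x = 6: y <= min((11 - 1*6)/2, (9 - 1*6)/2) => y in {0, ..., 1}; best 6*6 + 6*1 = 42
  x = 7: y <= min((11 - 1*7)/2, (9 - 1*7)/2) => y in {0, ..., 1}; best 6*7 + 6*1 = 48
  x = 8: y <= min((11 - 1*8)/2, (9 - 1*8)/2) => y in {0}; best 6*8 + 6*0 = 48
  x = 9: y <= min((11 - 1*9)/2, (9 - 1*9)/2) => y in {0}; best 6*9 + 6*0 = 54
The maximum 6x + 6y = 54 is achieved at x = 9, y = 0.
Check: 1*9 + 2*0 = 9 <= 11 and 1*9 + 2*0 = 9 <= 9.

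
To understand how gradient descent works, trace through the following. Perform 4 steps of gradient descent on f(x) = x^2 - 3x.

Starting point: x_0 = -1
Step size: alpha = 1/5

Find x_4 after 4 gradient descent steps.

f(x) = x^2 - 3x, f'(x) = 2x + (-3)
Step 1: f'(-1) = -5, x_1 = -1 - 1/5 * -5 = 0
Step 2: f'(0) = -3, x_2 = 0 - 1/5 * -3 = 3/5
Step 3: f'(3/5) = -9/5, x_3 = 3/5 - 1/5 * -9/5 = 24/25
Step 4: f'(24/25) = -27/25, x_4 = 24/25 - 1/5 * -27/25 = 147/125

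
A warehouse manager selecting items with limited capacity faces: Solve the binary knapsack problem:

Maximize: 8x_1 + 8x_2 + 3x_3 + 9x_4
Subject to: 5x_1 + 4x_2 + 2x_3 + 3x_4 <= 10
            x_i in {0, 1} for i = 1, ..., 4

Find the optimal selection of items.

Items: item 1 (v=8, w=5), item 2 (v=8, w=4), item 3 (v=3, w=2), item 4 (v=9, w=3)
Capacity: 10
Checking all 16 subsets (w = total weight, v = total value):
  {}: w = 0, v = 0
  {1}: w = 5, v = 8
  {2}: w = 4, v = 8
  {3}: w = 2, v = 3
  {4}: w = 3, v = 9
  {1, 2}: w = 9, v = 16
  {1, 3}: w = 7, v = 11
  {1, 4}: w = 8, v = 17
  {2, 3}: w = 6, v = 11
  {2, 4}: w = 7, v = 17
  {3, 4}: w = 5, v = 12
  {1, 2, 3}: w = 11 > 10, infeasible
  {1, 2, 4}: w = 12 > 10, infeasible
  {1, 3, 4}: w = 10, v = 20
  {2, 3, 4}: w = 9, v = 20
  {1, 2, 3, 4}: w = 14 > 10, infeasible
Best feasible subset: items [1, 3, 4]
(The same value 20 is also attained by {2, 3, 4}.)
Total weight: 10 <= 10, total value: 20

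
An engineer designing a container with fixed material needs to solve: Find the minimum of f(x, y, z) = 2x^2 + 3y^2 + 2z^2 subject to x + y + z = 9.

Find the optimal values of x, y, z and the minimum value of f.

Using Lagrange multipliers on f = 2x^2 + 3y^2 + 2z^2 with constraint x + y + z = 9:
Conditions: 2*2*x = lambda, 2*3*y = lambda, 2*2*z = lambda
So x = lambda/4, y = lambda/6, z = lambda/4
Substituting into constraint: lambda * (2/3) = 9
lambda = 27/2
x = 27/8, y = 9/4, z = 27/8
Minimum value = 243/4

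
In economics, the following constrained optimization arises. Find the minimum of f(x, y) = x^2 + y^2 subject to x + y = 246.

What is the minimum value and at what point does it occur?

Substitute y = 246 - x into f(x,y) = x^2 + y^2:
g(x) = x^2 + (246 - x)^2 = 2x^2 - 492x + 60516
g'(x) = 4x - 492 = 0  =>  x = 123
y = 246 - 123 = 123
Minimum value = 123^2 + 123^2 = 30258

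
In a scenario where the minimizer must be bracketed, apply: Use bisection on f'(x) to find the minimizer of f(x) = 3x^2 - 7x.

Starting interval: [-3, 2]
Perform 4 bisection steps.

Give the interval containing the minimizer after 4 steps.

Finding critical point of f(x) = 3x^2 - 7x using bisection on f'(x) = 6x + -7.
f'(x) = 0 when x = 7/6.
Starting interval: [-3, 2]
Step 1: mid = -1/2, f'(mid) = -10, new interval = [-1/2, 2]
Step 2: mid = 3/4, f'(mid) = -5/2, new interval = [3/4, 2]
Step 3: mid = 11/8, f'(mid) = 5/4, new interval = [3/4, 11/8]
Step 4: mid = 17/16, f'(mid) = -5/8, new interval = [17/16, 11/8]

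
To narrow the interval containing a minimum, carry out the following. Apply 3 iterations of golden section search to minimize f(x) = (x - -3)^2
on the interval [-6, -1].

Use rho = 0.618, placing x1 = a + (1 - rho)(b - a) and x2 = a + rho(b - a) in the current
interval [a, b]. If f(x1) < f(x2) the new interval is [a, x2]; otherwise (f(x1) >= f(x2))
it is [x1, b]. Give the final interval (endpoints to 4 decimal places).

Golden section search for min of f(x) = (x - -3)^2 on [-6, -1].
Each step: x1 = a + (1 - rho)(b - a), x2 = a + rho(b - a); if f(x1) < f(x2) keep [a, x2], otherwise keep [x1, b].
Step 1: [-6.0000, -1.0000], x1=-4.0900 (f=1.1881), x2=-2.9100 (f=0.0081); f(x1) > f(x2) => keep [-4.0900, -1.0000]
Step 2: [-4.0900, -1.0000], x1=-2.9096 (f=0.0082), x2=-2.1804 (f=0.6718); f(x1) < f(x2) => keep [-4.0900, -2.1804]
Step 3: [-4.0900, -2.1804], x1=-3.3605 (f=0.1300), x2=-2.9099 (f=0.0081); f(x1) > f(x2) => keep [-3.3605, -2.1804]
Final interval: [-3.3605, -2.1804]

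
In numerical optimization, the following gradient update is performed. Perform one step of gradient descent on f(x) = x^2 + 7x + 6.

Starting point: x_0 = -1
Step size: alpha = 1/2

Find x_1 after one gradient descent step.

f(x) = x^2 + 7x + 6
f'(x) = 2x + 7
f'(-1) = 2*-1 + (7) = 5
x_1 = x_0 - alpha * f'(x_0) = -1 - 1/2 * 5 = -7/2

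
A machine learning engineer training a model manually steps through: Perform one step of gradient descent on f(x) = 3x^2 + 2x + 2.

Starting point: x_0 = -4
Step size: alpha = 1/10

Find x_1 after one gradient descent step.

f(x) = 3x^2 + 2x + 2
f'(x) = 6x + 2
f'(-4) = 6*-4 + (2) = -22
x_1 = x_0 - alpha * f'(x_0) = -4 - 1/10 * -22 = -9/5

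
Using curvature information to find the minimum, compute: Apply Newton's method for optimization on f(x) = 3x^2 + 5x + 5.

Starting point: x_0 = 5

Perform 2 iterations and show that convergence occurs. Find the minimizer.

f(x) = 3x^2 + 5x + 5, f'(x) = 6x + (5), f''(x) = 6
Step 1: f'(5) = 35, x_1 = 5 - 35/6 = -5/6
Step 2: f'(-5/6) = 0, x_2 = -5/6 (converged)
Newton's method converges in 1 step for quadratics.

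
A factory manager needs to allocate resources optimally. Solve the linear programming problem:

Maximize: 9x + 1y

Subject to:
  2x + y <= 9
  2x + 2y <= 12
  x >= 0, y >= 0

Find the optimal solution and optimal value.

Feasible vertices: (0, 0), (0, 6), (3, 3), (9/2, 0)
Objective 9x + 1y at each:
  (0, 0): 0
  (0, 6): 6
  (3, 3): 30
  (9/2, 0): 81/2
Maximum is 81/2 at (9/2, 0).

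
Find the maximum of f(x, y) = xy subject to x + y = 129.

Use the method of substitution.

Substitute y = 129 - x into f(x,y) = xy:
g(x) = x(129 - x) = 129x - x^2
g'(x) = 129 - 2x = 0  =>  x = 129/2
y = 129 - 129/2 = 129/2
Maximum value = (129/2) * (129/2) = 16641/4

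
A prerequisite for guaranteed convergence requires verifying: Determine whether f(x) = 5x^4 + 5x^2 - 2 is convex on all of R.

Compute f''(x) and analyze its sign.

f(x) = 5x^4 + 5x^2 - 2
f'(x) = 20x^3 + 10x
f''(x) = 60x^2 + 10
f''(x) = 60x^2 + 10 >= 10 > 0 for all x
Therefore, f is convex on R.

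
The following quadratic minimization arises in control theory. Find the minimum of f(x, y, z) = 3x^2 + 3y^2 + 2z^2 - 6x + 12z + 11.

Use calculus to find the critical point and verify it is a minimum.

f(x,y,z) = 3x^2 + 3y^2 + 2z^2 - 6x + 12z + 11
df/dx = 6x + (-6) = 0 => x = 1
df/dy = 6y + (0) = 0 => y = 0
df/dz = 4z + (12) = 0 => z = -3
f(1,0,-3) = 3*(1)^2 + 3*(0)^2 + 2*(-3)^2 + -6*(1) + 12*(-3) + 11 = -10
Hessian is diagonal with entries 6, 6, 4 > 0, confirmed minimum.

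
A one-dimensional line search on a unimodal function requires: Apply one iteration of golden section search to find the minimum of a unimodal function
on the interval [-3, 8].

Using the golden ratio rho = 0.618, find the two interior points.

Golden section search on [-3, 8].
Golden ratio rho = 0.618 (approx).
Interior points:
  x_1 = -3 + (1-0.618)*11 = 1.2020
  x_2 = -3 + 0.618*11 = 3.7980
Compare f(x_1) and f(x_2) to determine which subinterval to keep.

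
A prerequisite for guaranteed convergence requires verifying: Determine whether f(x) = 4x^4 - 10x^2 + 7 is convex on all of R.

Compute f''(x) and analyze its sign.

f(x) = 4x^4 - 10x^2 + 7
f'(x) = 16x^3 + -20x
f''(x) = 48x^2 + -20
f''(0) = -20 < 0, so not convex near x = 0
Therefore, f is not globally convex on R.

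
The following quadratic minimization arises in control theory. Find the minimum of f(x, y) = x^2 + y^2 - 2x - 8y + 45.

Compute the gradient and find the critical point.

f(x,y) = x^2 + y^2 - 2x - 8y + 45
df/dx = 2x + (-2) = 0  =>  x = 1
df/dy = 2y + (-8) = 0  =>  y = 4
f(1, 4) = 1*(1)^2 + 1*(4)^2 + -2*(1) + -8*(4) + 45 = 28
Hessian is diagonal with entries 2, 2 > 0, so this is a minimum.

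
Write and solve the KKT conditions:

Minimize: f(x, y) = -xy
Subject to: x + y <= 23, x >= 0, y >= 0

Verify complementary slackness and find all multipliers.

Problem: min -xy s.t. x + y <= 23 (multiplier lambda), x >= 0 (mu_x), y >= 0 (mu_y)
KKT stationarity: -y + lambda - mu_x = 0, -x + lambda - mu_y = 0, with lambda, mu_x, mu_y >= 0
Complementary slackness: lambda*(x + y - 23) = 0, mu_x*x = 0, mu_y*y = 0
If lambda = 0: y = -mu_x <= 0 and x = -mu_y <= 0 force x = y = 0 with f = 0; but x = y = 23/2 is feasible with f = -529/4 < 0, so this is not the minimum. Hence lambda > 0 and x + y = 23.
Try x > 0, y > 0 (so mu_x = mu_y = 0): y = lambda, x = lambda => x = y = lambda
x + y = 23 => 2*lambda = 23 => lambda = 23/2
x* = y* = 23/2 > 0, consistent with mu_x = mu_y = 0.
(Any feasible point with x = 0 or y = 0 has f = 0 > -529/4, so the minimum is not on those boundaries.)
min(-xy) = -529/4 (i.e. max xy = 529/4)
Multipliers: lambda = 23/2, mu_x = 0, mu_y = 0
Complementary slackness: lambda*(x + y - 23) = 23/2*(23/2 + 23/2 - 23) = 0, mu_x*x = 0*23/2 = 0, mu_y*y = 0*23/2 = 0. Satisfied.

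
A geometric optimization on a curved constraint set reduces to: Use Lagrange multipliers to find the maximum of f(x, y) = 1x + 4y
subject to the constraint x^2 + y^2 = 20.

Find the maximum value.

Set up Lagrange conditions: grad f = lambda * grad g
  1 = 2*lambda*x
  4 = 2*lambda*y
From these: x/y = 1/4, so x = 1t, y = 4t for some t.
Substitute into constraint: (1t)^2 + (4t)^2 = 20
  t^2 * 17 = 20
  t = sqrt(20/17)
Maximum = 1*x + 4*y = (1^2 + 4^2)*t = 17 * sqrt(20/17) = sqrt(340)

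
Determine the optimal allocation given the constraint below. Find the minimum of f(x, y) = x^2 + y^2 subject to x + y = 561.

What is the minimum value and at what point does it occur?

Substitute y = 561 - x into f(x,y) = x^2 + y^2:
g(x) = x^2 + (561 - x)^2 = 2x^2 - 1122x + 314721
g'(x) = 4x - 1122 = 0  =>  x = 561/2
y = 561 - 561/2 = 561/2
Minimum value = (561/2)^2 + (561/2)^2 = 314721/2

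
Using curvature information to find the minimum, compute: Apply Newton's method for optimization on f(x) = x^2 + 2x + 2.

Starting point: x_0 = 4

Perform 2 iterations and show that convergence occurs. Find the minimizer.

f(x) = x^2 + 2x + 2, f'(x) = 2x + (2), f''(x) = 2
Step 1: f'(4) = 10, x_1 = 4 - 10/2 = -1
Step 2: f'(-1) = 0, x_2 = -1 (converged)
Newton's method converges in 1 step for quadratics.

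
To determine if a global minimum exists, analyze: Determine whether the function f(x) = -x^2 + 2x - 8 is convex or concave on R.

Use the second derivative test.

f(x) = -x^2 + 2x - 8
f'(x) = -2x + 2
f''(x) = -2
Since f''(x) = -2 < 0 for all x, f is concave on R.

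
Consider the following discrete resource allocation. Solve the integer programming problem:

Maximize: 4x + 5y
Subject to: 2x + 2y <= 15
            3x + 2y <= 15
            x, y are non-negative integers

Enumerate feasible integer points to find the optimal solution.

Constraint 1: 2x + 2y <= 15
Constraint 2: 3x + 2y <= 15
Feasible x range (need y >= 0): 0 <= x <= min(15/2, 15/3) => x in {0, ..., 5}.
Enumerate feasible integer points row by row (the coefficient of y is 5 > 0, so for each x the largest feasible y gives the best value):
  x = 0: y <= min((15 - 2*0)/2, (15 - 3*0)/2) => y in {0, ..., 7}; best 4*0 + 5*7 = 35
  x = 1: y <= min((15 - 2*1)/2, (15 - 3*1)/2) => y in {0, ..., 6}; best 4*1 + 5*6 = 34
  x = 2: y <= min((15 - 2*2)/2, (15 - 3*2)/2) => y in {0, ..., 4}; best 4*2 + 5*4 = 28
  x = 3: y <= min((15 - 2*3)/2, (15 - 3*3)/2) => y in {0, ..., 3}; best 4*3 + 5*3 = 27
  x = 4: y <= min((15 - 2*4)/2, (15 - 3*4)/2) => y in {0, ..., 1}; best 4*4 + 5*1 = 21
  x = 5: y <= min((15 - 2*5)/2, (15 - 3*5)/2) => y in {0}; best 4*5 + 5*0 = 20
The maximum 4x + 5y = 35 is achieved at x = 0, y = 7.
Check: 2*0 + 2*7 = 14 <= 15 and 3*0 + 2*7 = 14 <= 15.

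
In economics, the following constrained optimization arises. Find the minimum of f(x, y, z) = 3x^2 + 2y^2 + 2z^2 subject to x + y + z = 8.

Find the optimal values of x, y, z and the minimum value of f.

Using Lagrange multipliers on f = 3x^2 + 2y^2 + 2z^2 with constraint x + y + z = 8:
Conditions: 2*3*x = lambda, 2*2*y = lambda, 2*2*z = lambda
So x = lambda/6, y = lambda/4, z = lambda/4
Substituting into constraint: lambda * (2/3) = 8
lambda = 12
x = 2, y = 3, z = 3
Minimum value = 48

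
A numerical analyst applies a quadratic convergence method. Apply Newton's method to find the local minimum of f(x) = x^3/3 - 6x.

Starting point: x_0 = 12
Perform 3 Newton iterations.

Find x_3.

f(x) = x^3/3 - 6x
f'(x) = x^2 - 6, f''(x) = 2x
Newton update: x_{n+1} = x_n - (x_n^2 - 6)/(2*x_n)
Step 1: x_0 = 12, f'=138, f''=24, x_1 = 25/4
Step 2: x_1 = 25/4, f'=529/16, f''=25/2, x_2 = 721/200
Step 3: x_2 = 721/200, f'=279841/40000, f''=721/100, x_3 = 759841/288400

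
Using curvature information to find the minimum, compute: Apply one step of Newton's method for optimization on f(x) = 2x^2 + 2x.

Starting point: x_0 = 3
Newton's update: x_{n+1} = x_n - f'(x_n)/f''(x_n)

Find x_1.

f(x) = 2x^2 + 2x
f'(x) = 4x + (2), f''(x) = 4
Newton step: x_1 = x_0 - f'(x_0)/f''(x_0)
f'(3) = 14
x_1 = 3 - 14/4 = -1/2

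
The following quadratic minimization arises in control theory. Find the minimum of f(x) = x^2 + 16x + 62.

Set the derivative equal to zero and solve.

f(x) = x^2 + 16x + 62
f'(x) = 2x + (16) = 0
x = -16/2 = -8
f(-8) = -2
Since f''(x) = 2 > 0, this is a minimum.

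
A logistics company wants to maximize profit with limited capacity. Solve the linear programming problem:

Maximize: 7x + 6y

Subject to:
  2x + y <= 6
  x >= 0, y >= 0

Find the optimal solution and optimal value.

The feasible region has vertices at [(0, 0), (3, 0), (0, 6)].
Checking objective 7x + 6y at each vertex:
  (0, 0): 7*0 + 6*0 = 0
  (3, 0): 7*3 + 6*0 = 21
  (0, 6): 7*0 + 6*6 = 36
Maximum is 36 at (0, 6).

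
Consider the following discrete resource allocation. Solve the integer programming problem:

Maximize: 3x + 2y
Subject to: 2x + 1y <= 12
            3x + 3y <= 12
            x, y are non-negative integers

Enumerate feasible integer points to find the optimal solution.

Constraint 1: 2x + 1y <= 12
Constraint 2: 3x + 3y <= 12
Feasible x range (need y >= 0): 0 <= x <= min(12/2, 12/3) => x in {0, ..., 4}.
Enumerate feasible integer points row by row (the coefficient of y is 2 > 0, so for each x the largest feasible y gives the best value):
  x = 0: y <= min((12 - 2*0)/1, (12 - 3*0)/3) => y in {0, ..., 4}; best 3*0 + 2*4 = 8
  x = 1: y <= min((12 - 2*1)/1, (12 - 3*1)/3) => y in {0, ..., 3}; best 3*1 + 2*3 = 9
  x = 2: y <= min((12 - 2*2)/1, (12 - 3*2)/3) => y in {0, ..., 2}; best 3*2 + 2*2 = 10
  x = 3: y <= min((12 - 2*3)/1, (12 - 3*3)/3) => y in {0, ..., 1}; best 3*3 + 2*1 = 11
  x = 4: y <= min((12 - 2*4)/1, (12 - 3*4)/3) => y in {0}; best 3*4 + 2*0 = 12
The maximum 3x + 2y = 12 is achieved at x = 4, y = 0.
Check: 2*4 + 1*0 = 8 <= 12 and 3*4 + 3*0 = 12 <= 12.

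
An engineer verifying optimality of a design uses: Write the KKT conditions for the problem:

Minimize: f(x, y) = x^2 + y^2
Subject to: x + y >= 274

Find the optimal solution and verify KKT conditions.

KKT conditions for min x^2 + y^2 s.t. x + y >= 274:
Stationarity: 2x = mu, 2y = mu
So x = y = mu/2.
Complementary slackness: mu*(x + y - 274) = 0
Primal feasibility: x + y >= 274; dual feasibility: mu >= 0
If mu = 0 then x = y = 0, but 0 + 0 < 274 is infeasible, so the constraint is active.
Constraint active: x + y = 2*(mu/2) = 274 => mu = 274
x = y = 137, f = 37538
Verify: stationarity 2*137 = 274 = mu; primal 137 + 137 = 274 >= 274; dual mu = 274 >= 0; complementary slackness 274*(274 - 274) = 0. All KKT conditions hold.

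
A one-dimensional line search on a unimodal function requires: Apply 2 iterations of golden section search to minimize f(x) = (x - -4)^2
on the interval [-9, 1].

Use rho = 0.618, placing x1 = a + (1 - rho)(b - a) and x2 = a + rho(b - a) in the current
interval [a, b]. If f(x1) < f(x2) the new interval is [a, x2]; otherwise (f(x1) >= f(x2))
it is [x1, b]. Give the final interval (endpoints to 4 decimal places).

Golden section search for min of f(x) = (x - -4)^2 on [-9, 1].
Each step: x1 = a + (1 - rho)(b - a), x2 = a + rho(b - a); if f(x1) < f(x2) keep [a, x2], otherwise keep [x1, b].
Step 1: [-9.0000, 1.0000], x1=-5.1800 (f=1.3924), x2=-2.8200 (f=1.3924); f(x1) = f(x2) (tie, not '<') => keep [-5.1800, 1.0000]
Step 2: [-5.1800, 1.0000], x1=-2.8192 (f=1.3942), x2=-1.3608 (f=6.9656); f(x1) < f(x2) => keep [-5.1800, -1.3608]
Final interval: [-5.1800, -1.3608]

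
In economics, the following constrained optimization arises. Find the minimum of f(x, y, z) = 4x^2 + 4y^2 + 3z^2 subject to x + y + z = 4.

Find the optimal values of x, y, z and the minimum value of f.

Using Lagrange multipliers on f = 4x^2 + 4y^2 + 3z^2 with constraint x + y + z = 4:
Conditions: 2*4*x = lambda, 2*4*y = lambda, 2*3*z = lambda
So x = lambda/8, y = lambda/8, z = lambda/6
Substituting into constraint: lambda * (5/12) = 4
lambda = 48/5
x = 6/5, y = 6/5, z = 8/5
Minimum value = 96/5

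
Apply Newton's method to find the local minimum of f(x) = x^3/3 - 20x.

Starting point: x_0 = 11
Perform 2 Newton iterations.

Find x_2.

f(x) = x^3/3 - 20x
f'(x) = x^2 - 20, f''(x) = 2x
Newton update: x_{n+1} = x_n - (x_n^2 - 20)/(2*x_n)
Step 1: x_0 = 11, f'=101, f''=22, x_1 = 141/22
Step 2: x_1 = 141/22, f'=10201/484, f''=141/11, x_2 = 29561/6204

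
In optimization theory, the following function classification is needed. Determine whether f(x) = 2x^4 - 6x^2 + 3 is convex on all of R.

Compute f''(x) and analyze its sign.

f(x) = 2x^4 - 6x^2 + 3
f'(x) = 8x^3 + -12x
f''(x) = 24x^2 + -12
f''(0) = -12 < 0, so not convex near x = 0
Therefore, f is not globally convex on R.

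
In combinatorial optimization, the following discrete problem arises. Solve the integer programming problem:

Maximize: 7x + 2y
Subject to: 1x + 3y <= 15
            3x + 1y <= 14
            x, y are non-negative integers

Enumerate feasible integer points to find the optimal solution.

Constraint 1: 1x + 3y <= 15
Constraint 2: 3x + 1y <= 14
Feasible x range (need y >= 0): 0 <= x <= min(15/1, 14/3) => x in {0, ..., 4}.
Enumerate feasible integer points row by row (the coefficient of y is 2 > 0, so for each x the largest feasible y gives the best value):
  x = 0: y <= min((15 - 1*0)/3, (14 - 3*0)/1) => y in {0, ..., 5}; best 7*0 + 2*5 = 10
  x = 1: y <= min((15 - 1*1)/3, (14 - 3*1)/1) => y in {0, ..., 4}; best 7*1 + 2*4 = 15
  x = 2: y <= min((15 - 1*2)/3, (14 - 3*2)/1) => y in {0, ..., 4}; best 7*2 + 2*4 = 22
  x = 3: y <= min((15 - 1*3)/3, (14 - 3*3)/1) => y in {0, ..., 4}; best 7*3 + 2*4 = 29
  x = 4: y <= min((15 - 1*4)/3, (14 - 3*4)/1) => y in {0, ..., 2}; best 7*4 + 2*2 = 32
The maximum 7x + 2y = 32 is achieved at x = 4, y = 2.
Check: 1*4 + 3*2 = 10 <= 15 and 3*4 + 1*2 = 14 <= 14.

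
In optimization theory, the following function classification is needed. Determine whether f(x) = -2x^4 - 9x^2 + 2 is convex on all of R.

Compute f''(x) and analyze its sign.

f(x) = -2x^4 - 9x^2 + 2
f'(x) = -8x^3 + -18x
f''(x) = -24x^2 + -18
f''(x) = -24x^2 + -18 <= -18 < 0 for all x
Therefore, f is concave on R.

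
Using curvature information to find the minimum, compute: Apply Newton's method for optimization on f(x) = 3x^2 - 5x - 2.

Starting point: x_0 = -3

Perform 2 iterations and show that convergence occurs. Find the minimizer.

f(x) = 3x^2 - 5x - 2, f'(x) = 6x + (-5), f''(x) = 6
Step 1: f'(-3) = -23, x_1 = -3 - -23/6 = 5/6
Step 2: f'(5/6) = 0, x_2 = 5/6 (converged)
Newton's method converges in 1 step for quadratics.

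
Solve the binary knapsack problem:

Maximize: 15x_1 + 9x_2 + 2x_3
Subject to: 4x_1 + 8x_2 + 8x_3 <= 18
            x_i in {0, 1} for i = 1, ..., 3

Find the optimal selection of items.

Items: item 1 (v=15, w=4), item 2 (v=9, w=8), item 3 (v=2, w=8)
Capacity: 18
Checking all 8 subsets (w = total weight, v = total value):
  {}: w = 0, v = 0
  {1}: w = 4, v = 15
  {2}: w = 8, v = 9
  {3}: w = 8, v = 2
  {1, 2}: w = 12, v = 24
  {1, 3}: w = 12, v = 17
  {2, 3}: w = 16, v = 11
  {1, 2, 3}: w = 20 > 18, infeasible
Best feasible subset: items [1, 2]
Total weight: 12 <= 18, total value: 24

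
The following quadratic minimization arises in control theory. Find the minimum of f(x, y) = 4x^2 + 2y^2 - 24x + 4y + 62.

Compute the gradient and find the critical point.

f(x,y) = 4x^2 + 2y^2 - 24x + 4y + 62
df/dx = 8x + (-24) = 0  =>  x = 3
df/dy = 4y + (4) = 0  =>  y = -1
f(3, -1) = 4*(3)^2 + 2*(-1)^2 + -24*(3) + 4*(-1) + 62 = 24
Hessian is diagonal with entries 8, 4 > 0, so this is a minimum.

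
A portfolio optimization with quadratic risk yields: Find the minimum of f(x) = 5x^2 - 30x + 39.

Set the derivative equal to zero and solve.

f(x) = 5x^2 - 30x + 39
f'(x) = 10x + (-30) = 0
x = 30/10 = 3
f(3) = -6
Since f''(x) = 10 > 0, this is a minimum.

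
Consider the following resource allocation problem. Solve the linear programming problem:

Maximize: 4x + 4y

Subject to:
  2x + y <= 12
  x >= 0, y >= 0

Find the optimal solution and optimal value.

The feasible region has vertices at [(0, 0), (6, 0), (0, 12)].
Checking objective 4x + 4y at each vertex:
  (0, 0): 4*0 + 4*0 = 0
  (6, 0): 4*6 + 4*0 = 24
  (0, 12): 4*0 + 4*12 = 48
Maximum is 48 at (0, 12).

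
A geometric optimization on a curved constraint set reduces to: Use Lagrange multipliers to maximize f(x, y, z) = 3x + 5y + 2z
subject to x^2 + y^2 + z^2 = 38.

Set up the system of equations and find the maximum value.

Lagrange conditions: 3 = 2*lambda*x, 5 = 2*lambda*y, 2 = 2*lambda*z
So x:3 = y:5 = z:2, i.e. x = 3t, y = 5t, z = 2t
Constraint: t^2*(3^2 + 5^2 + 2^2) = 38
  t^2 * 38 = 38  =>  t = sqrt(1)
Maximum = 3*3t + 5*5t + 2*2t = 38*sqrt(1) = 38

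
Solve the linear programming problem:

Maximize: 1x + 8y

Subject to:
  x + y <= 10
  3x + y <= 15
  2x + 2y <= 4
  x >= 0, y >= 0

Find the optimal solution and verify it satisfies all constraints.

Feasible vertices: (0, 0), (0, 2), (2, 0)
Objective 1x + 8y at each vertex:
  (0, 0): 0
  (0, 2): 16
  (2, 0): 2
Maximum is 16 at (0, 2).
Verify constraints at (x, y) = (0, 2):
  1*0 + 1*2 = 2 <= 10
  3*0 + 1*2 = 2 <= 15
  2*0 + 2*2 = 4 <= 4 (active)
  x = 0 >= 0, y = 2 >= 0. All constraints satisfied.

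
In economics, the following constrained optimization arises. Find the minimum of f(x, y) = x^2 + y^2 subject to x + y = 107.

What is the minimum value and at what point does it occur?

Substitute y = 107 - x into f(x,y) = x^2 + y^2:
g(x) = x^2 + (107 - x)^2 = 2x^2 - 214x + 11449
g'(x) = 4x - 214 = 0  =>  x = 107/2
y = 107 - 107/2 = 107/2
Minimum value = (107/2)^2 + (107/2)^2 = 11449/2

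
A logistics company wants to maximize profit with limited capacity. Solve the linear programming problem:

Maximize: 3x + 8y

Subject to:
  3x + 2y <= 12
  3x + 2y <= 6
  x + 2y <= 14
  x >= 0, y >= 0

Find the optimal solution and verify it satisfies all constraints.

Feasible vertices: (0, 0), (0, 3), (2, 0)
Objective 3x + 8y at each vertex:
  (0, 0): 0
  (0, 3): 24
  (2, 0): 6
Maximum is 24 at (0, 3).
Verify constraints at (x, y) = (0, 3):
  3*0 + 2*3 = 6 <= 12
  3*0 + 2*3 = 6 <= 6 (active)
  1*0 + 2*3 = 6 <= 14
  x = 0 >= 0, y = 3 >= 0. All constraints satisfied.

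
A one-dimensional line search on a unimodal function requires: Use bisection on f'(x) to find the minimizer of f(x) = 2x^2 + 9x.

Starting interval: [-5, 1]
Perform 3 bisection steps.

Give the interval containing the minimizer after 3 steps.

Finding critical point of f(x) = 2x^2 + 9x using bisection on f'(x) = 4x + 9.
f'(x) = 0 when x = -9/4.
Starting interval: [-5, 1]
Step 1: mid = -2, f'(mid) = 1, new interval = [-5, -2]
Step 2: mid = -7/2, f'(mid) = -5, new interval = [-7/2, -2]
Step 3: mid = -11/4, f'(mid) = -2, new interval = [-11/4, -2]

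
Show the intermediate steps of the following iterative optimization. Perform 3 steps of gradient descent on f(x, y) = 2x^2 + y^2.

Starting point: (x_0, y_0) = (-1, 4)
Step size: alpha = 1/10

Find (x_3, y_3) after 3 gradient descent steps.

f(x,y) = 2x^2 + y^2
grad_x = 4x + 0y, grad_y = 2y + 0x
Step 1: grad = (-4, 8), (-3/5, 16/5)
Step 2: grad = (-12/5, 32/5), (-9/25, 64/25)
Step 3: grad = (-36/25, 128/25), (-27/125, 256/125)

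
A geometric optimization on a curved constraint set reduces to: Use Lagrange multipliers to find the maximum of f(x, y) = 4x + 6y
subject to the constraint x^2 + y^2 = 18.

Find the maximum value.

Set up Lagrange conditions: grad f = lambda * grad g
  4 = 2*lambda*x
  6 = 2*lambda*y
From these: x/y = 4/6, so x = 4t, y = 6t for some t.
Substitute into constraint: (4t)^2 + (6t)^2 = 18
  t^2 * 52 = 18
  t = sqrt(18/52)
Maximum = 4*x + 6*y = (4^2 + 6^2)*t = 52 * sqrt(18/52) = sqrt(936)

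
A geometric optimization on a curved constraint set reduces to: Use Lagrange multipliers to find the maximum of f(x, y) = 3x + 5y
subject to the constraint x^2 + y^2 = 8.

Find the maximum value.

Set up Lagrange conditions: grad f = lambda * grad g
  3 = 2*lambda*x
  5 = 2*lambda*y
From these: x/y = 3/5, so x = 3t, y = 5t for some t.
Substitute into constraint: (3t)^2 + (5t)^2 = 8
  t^2 * 34 = 8
  t = sqrt(8/34)
Maximum = 3*x + 5*y = (3^2 + 5^2)*t = 34 * sqrt(8/34) = sqrt(272)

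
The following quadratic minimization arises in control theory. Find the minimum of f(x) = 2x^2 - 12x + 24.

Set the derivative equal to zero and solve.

f(x) = 2x^2 - 12x + 24
f'(x) = 4x + (-12) = 0
x = 12/4 = 3
f(3) = 6
Since f''(x) = 4 > 0, this is a minimum.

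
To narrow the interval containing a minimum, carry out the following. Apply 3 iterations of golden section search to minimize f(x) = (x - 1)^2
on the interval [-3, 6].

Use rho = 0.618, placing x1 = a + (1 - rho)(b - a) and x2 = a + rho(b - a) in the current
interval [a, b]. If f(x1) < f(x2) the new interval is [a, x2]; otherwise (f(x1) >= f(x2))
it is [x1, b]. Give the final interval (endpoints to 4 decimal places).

Golden section search for min of f(x) = (x - 1)^2 on [-3, 6].
Each step: x1 = a + (1 - rho)(b - a), x2 = a + rho(b - a); if f(x1) < f(x2) keep [a, x2], otherwise keep [x1, b].
Step 1: [-3.0000, 6.0000], x1=0.4380 (f=0.3158), x2=2.5620 (f=2.4398); f(x1) < f(x2) => keep [-3.0000, 2.5620]
Step 2: [-3.0000, 2.5620], x1=-0.8753 (f=3.5168), x2=0.4373 (f=0.3166); f(x1) > f(x2) => keep [-0.8753, 2.5620]
Step 3: [-0.8753, 2.5620], x1=0.4377 (f=0.3161), x2=1.2489 (f=0.0620); f(x1) > f(x2) => keep [0.4377, 2.5620]
Final interval: [0.4377, 2.5620]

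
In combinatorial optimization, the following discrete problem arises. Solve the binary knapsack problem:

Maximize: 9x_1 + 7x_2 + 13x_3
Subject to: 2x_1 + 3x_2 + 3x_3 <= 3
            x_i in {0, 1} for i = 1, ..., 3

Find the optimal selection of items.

Items: item 1 (v=9, w=2), item 2 (v=7, w=3), item 3 (v=13, w=3)
Capacity: 3
Checking all 8 subsets (w = total weight, v = total value):
  {}: w = 0, v = 0
  {1}: w = 2, v = 9
  {2}: w = 3, v = 7
  {3}: w = 3, v = 13
  {1, 2}: w = 5 > 3, infeasible
  {1, 3}: w = 5 > 3, infeasible
  {2, 3}: w = 6 > 3, infeasible
  {1, 2, 3}: w = 8 > 3, infeasible
Best feasible subset: items [3]
Total weight: 3 <= 3, total value: 13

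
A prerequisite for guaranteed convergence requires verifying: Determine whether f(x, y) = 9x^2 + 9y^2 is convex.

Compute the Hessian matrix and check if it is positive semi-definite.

f(x,y) = 9x^2 + 9y^2
Hessian H = [[18, 0], [0, 18]]
trace(H) = 36, det(H) = 324
Eigenvalues: (36 +/- sqrt(0)) / 2 = 18, 18
Since both eigenvalues > 0, f is convex.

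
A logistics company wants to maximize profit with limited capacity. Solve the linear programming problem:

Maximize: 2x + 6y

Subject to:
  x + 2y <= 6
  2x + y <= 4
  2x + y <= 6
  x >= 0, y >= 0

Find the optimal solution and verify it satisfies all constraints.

Feasible vertices: (0, 0), (0, 3), (2/3, 8/3), (2, 0)
Objective 2x + 6y at each vertex:
  (0, 0): 0
  (0, 3): 18
  (2/3, 8/3): 52/3
  (2, 0): 4
Maximum is 18 at (0, 3).
Verify constraints at (x, y) = (0, 3):
  1*0 + 2*3 = 6 <= 6 (active)
  2*0 + 1*3 = 3 <= 4
  2*0 + 1*3 = 3 <= 6
  x = 0 >= 0, y = 3 >= 0. All constraints satisfied.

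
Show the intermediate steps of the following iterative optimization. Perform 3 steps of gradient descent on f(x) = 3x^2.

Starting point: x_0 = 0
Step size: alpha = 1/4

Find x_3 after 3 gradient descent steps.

f(x) = 3x^2, f'(x) = 6x + (0)
Step 1: f'(0) = 0, x_1 = 0 - 1/4 * 0 = 0
Step 2: f'(0) = 0, x_2 = 0 - 1/4 * 0 = 0
Step 3: f'(0) = 0, x_3 = 0 - 1/4 * 0 = 0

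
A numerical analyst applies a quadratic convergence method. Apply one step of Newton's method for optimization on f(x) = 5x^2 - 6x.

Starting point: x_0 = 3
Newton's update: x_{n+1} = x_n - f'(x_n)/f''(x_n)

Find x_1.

f(x) = 5x^2 - 6x
f'(x) = 10x + (-6), f''(x) = 10
Newton step: x_1 = x_0 - f'(x_0)/f''(x_0)
f'(3) = 24
x_1 = 3 - 24/10 = 3/5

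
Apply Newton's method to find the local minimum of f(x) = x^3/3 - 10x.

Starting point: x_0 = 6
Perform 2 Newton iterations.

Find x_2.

f(x) = x^3/3 - 10x
f'(x) = x^2 - 10, f''(x) = 2x
Newton update: x_{n+1} = x_n - (x_n^2 - 10)/(2*x_n)
Step 1: x_0 = 6, f'=26, f''=12, x_1 = 23/6
Step 2: x_1 = 23/6, f'=169/36, f''=23/3, x_2 = 889/276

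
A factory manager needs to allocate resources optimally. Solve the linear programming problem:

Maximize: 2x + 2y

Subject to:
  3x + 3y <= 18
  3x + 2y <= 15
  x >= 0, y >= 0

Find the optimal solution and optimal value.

Feasible vertices: (0, 0), (0, 6), (3, 3), (5, 0)
Objective 2x + 2y at each:
  (0, 0): 0
  (0, 6): 12
  (3, 3): 12
  (5, 0): 10
Maximum is 12 at (0, 6).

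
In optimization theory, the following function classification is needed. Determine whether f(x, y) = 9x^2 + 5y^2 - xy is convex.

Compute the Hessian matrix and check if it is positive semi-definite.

f(x,y) = 9x^2 + 5y^2 - xy
Hessian H = [[18, -1], [-1, 10]]
trace(H) = 28, det(H) = 179
Eigenvalues: (28 +/- sqrt(68)) / 2 = 18.12, 9.877
Since both eigenvalues > 0, f is convex.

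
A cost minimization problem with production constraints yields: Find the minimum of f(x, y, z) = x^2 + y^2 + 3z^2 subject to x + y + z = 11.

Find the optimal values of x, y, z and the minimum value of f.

Using Lagrange multipliers on f = x^2 + y^2 + 3z^2 with constraint x + y + z = 11:
Conditions: 2*1*x = lambda, 2*1*y = lambda, 2*3*z = lambda
So x = lambda/2, y = lambda/2, z = lambda/6
Substituting into constraint: lambda * (7/6) = 11
lambda = 66/7
x = 33/7, y = 33/7, z = 11/7
Minimum value = 363/7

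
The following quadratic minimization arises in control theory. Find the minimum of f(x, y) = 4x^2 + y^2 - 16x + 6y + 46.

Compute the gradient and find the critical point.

f(x,y) = 4x^2 + y^2 - 16x + 6y + 46
df/dx = 8x + (-16) = 0  =>  x = 2
df/dy = 2y + (6) = 0  =>  y = -3
f(2, -3) = 4*(2)^2 + 1*(-3)^2 + -16*(2) + 6*(-3) + 46 = 21
Hessian is diagonal with entries 8, 2 > 0, so this is a minimum.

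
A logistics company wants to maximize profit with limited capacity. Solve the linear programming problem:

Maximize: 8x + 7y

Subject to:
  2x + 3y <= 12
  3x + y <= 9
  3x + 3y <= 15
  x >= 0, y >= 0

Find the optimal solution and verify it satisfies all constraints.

Feasible vertices: (0, 0), (0, 4), (15/7, 18/7), (3, 0)
Objective 8x + 7y at each vertex:
  (0, 0): 0
  (0, 4): 28
  (15/7, 18/7): 246/7
  (3, 0): 24
Maximum is 246/7 at (15/7, 18/7).
Verify constraints at (x, y) = (15/7, 18/7):
  2*(15/7) + 3*(18/7) = 12 <= 12 (active)
  3*(15/7) + 1*(18/7) = 9 <= 9 (active)
  3*(15/7) + 3*(18/7) = 99/7 <= 15
  x = 15/7 >= 0, y = 18/7 >= 0. All constraints satisfied.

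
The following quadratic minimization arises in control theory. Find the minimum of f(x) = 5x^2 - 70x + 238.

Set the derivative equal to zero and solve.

f(x) = 5x^2 - 70x + 238
f'(x) = 10x + (-70) = 0
x = 70/10 = 7
f(7) = -7
Since f''(x) = 10 > 0, this is a minimum.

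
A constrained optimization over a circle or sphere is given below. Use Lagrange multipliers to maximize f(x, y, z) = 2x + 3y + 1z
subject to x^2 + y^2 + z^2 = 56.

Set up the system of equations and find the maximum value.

Lagrange conditions: 2 = 2*lambda*x, 3 = 2*lambda*y, 1 = 2*lambda*z
So x:2 = y:3 = z:1, i.e. x = 2t, y = 3t, z = 1t
Constraint: t^2*(2^2 + 3^2 + 1^2) = 56
  t^2 * 14 = 56  =>  t = sqrt(4)
Maximum = 2*2t + 3*3t + 1*1t = 14*sqrt(4) = 28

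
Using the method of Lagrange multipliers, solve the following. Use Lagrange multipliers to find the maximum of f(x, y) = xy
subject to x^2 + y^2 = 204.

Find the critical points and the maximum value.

Lagrange conditions: y = 2*lambda*x and x = 2*lambda*y
If x = 0 then y = 0, violating the constraint, so x, y != 0.
Dividing: y/x = x/y => x^2 = y^2 => y = x or y = -x
Constraint: 2x^2 = 204 => x^2 = 102 => x = +/-sqrt(102)
Critical points: (sqrt(102), sqrt(102)), (-sqrt(102), -sqrt(102)), (sqrt(102), -sqrt(102)), (-sqrt(102), sqrt(102))
  y = x:  xy = x^2 = 102  at (sqrt(102), sqrt(102)) and (-sqrt(102), -sqrt(102))
  y = -x: xy = -x^2 = -102 at (sqrt(102), -sqrt(102)) and (-sqrt(102), sqrt(102))
Maximum xy = 102 at (sqrt(102), sqrt(102)) and (-sqrt(102), -sqrt(102))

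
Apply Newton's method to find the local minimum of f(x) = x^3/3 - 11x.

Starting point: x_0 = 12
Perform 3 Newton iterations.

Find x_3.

f(x) = x^3/3 - 11x
f'(x) = x^2 - 11, f''(x) = 2x
Newton update: x_{n+1} = x_n - (x_n^2 - 11)/(2*x_n)
Step 1: x_0 = 12, f'=133, f''=24, x_1 = 155/24
Step 2: x_1 = 155/24, f'=17689/576, f''=155/12, x_2 = 30361/7440
Step 3: x_2 = 30361/7440, f'=312900721/55353600, f''=30361/3720, x_3 = 1530679921/451771680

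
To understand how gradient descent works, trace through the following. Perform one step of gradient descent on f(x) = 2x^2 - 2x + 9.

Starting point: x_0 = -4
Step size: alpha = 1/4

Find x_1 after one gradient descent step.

f(x) = 2x^2 - 2x + 9
f'(x) = 4x - 2
f'(-4) = 4*-4 + (-2) = -18
x_1 = x_0 - alpha * f'(x_0) = -4 - 1/4 * -18 = 1/2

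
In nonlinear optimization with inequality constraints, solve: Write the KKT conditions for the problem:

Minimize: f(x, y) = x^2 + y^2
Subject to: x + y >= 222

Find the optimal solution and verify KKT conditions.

KKT conditions for min x^2 + y^2 s.t. x + y >= 222:
Stationarity: 2x = mu, 2y = mu
So x = y = mu/2.
Complementary slackness: mu*(x + y - 222) = 0
Primal feasibility: x + y >= 222; dual feasibility: mu >= 0
If mu = 0 then x = y = 0, but 0 + 0 < 222 is infeasible, so the constraint is active.
Constraint active: x + y = 2*(mu/2) = 222 => mu = 222
x = y = 111, f = 24642
Verify: stationarity 2*111 = 222 = mu; primal 111 + 111 = 222 >= 222; dual mu = 222 >= 0; complementary slackness 222*(222 - 222) = 0. All KKT conditions hold.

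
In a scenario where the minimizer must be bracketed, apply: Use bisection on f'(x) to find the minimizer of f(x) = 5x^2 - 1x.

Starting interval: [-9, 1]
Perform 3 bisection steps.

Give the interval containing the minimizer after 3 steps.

Finding critical point of f(x) = 5x^2 - 1x using bisection on f'(x) = 10x + -1.
f'(x) = 0 when x = 1/10.
Starting interval: [-9, 1]
Step 1: mid = -4, f'(mid) = -41, new interval = [-4, 1]
Step 2: mid = -3/2, f'(mid) = -16, new interval = [-3/2, 1]
Step 3: mid = -1/4, f'(mid) = -7/2, new interval = [-1/4, 1]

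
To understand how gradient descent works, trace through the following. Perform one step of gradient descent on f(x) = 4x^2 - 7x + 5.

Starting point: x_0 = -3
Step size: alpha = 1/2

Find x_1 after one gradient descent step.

f(x) = 4x^2 - 7x + 5
f'(x) = 8x - 7
f'(-3) = 8*-3 + (-7) = -31
x_1 = x_0 - alpha * f'(x_0) = -3 - 1/2 * -31 = 25/2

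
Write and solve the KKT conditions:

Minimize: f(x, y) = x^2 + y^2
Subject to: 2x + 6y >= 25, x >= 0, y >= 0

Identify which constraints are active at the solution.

KKT conditions for min x^2 + y^2 s.t. 2x + 6y >= 25, x >= 0, y >= 0:
Stationarity: 2x = mu*2 + mu_x, 2y = mu*6 + mu_y, with mu, mu_x, mu_y >= 0
Complementary slackness: mu*(2x + 6y - 25) = 0, mu_x*x = 0, mu_y*y = 0
(0, 0) is infeasible (2*0 + 6*0 < 25), so if mu = 0 stationarity would force x = mu_x/2 >= 0, y = mu_y/2 >= 0 with mu_x*x = mu_y*y = 0, i.e. x = y = 0: contradiction. Hence mu > 0 and 2x + 6y = 25 is active.
Try x > 0, y > 0 (so mu_x = mu_y = 0): x = 2*mu/2, y = 6*mu/2
Substitute: 2*(2*mu/2) + 6*(6*mu/2) = 25
  mu*40/2 = 25 => mu = 5/4
x* = 5/4 > 0, y* = 15/4 > 0, consistent with mu_x = mu_y = 0.
f is convex and the constraints are linear, so this KKT point is the global minimum.
f* = 125/8
Active constraints: 2x + 6y >= 25 (holds with equality, mu = 5/4 > 0); x >= 0 and y >= 0 are inactive (mu_x = mu_y = 0).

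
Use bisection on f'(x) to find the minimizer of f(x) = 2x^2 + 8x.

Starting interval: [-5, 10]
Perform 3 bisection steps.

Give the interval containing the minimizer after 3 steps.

Finding critical point of f(x) = 2x^2 + 8x using bisection on f'(x) = 4x + 8.
f'(x) = 0 when x = -2.
Starting interval: [-5, 10]
Step 1: mid = 5/2, f'(mid) = 18, new interval = [-5, 5/2]
Step 2: mid = -5/4, f'(mid) = 3, new interval = [-5, -5/4]
Step 3: mid = -25/8, f'(mid) = -9/2, new interval = [-25/8, -5/4]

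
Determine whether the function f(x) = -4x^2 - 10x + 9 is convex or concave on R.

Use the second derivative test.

f(x) = -4x^2 - 10x + 9
f'(x) = -8x - 10
f''(x) = -8
Since f''(x) = -8 < 0 for all x, f is concave on R.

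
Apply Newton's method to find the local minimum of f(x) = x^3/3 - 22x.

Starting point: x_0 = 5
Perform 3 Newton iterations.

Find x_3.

f(x) = x^3/3 - 22x
f'(x) = x^2 - 22, f''(x) = 2x
Newton update: x_{n+1} = x_n - (x_n^2 - 22)/(2*x_n)
Step 1: x_0 = 5, f'=3, f''=10, x_1 = 47/10
Step 2: x_1 = 47/10, f'=9/100, f''=47/5, x_2 = 4409/940
Step 3: x_2 = 4409/940, f'=81/883600, f''=4409/470, x_3 = 38878481/8288920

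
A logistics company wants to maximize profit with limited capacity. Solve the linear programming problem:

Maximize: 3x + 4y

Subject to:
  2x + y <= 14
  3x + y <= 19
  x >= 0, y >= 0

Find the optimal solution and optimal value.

Feasible vertices: (0, 0), (0, 14), (5, 4), (19/3, 0)
Objective 3x + 4y at each:
  (0, 0): 0
  (0, 14): 56
  (5, 4): 31
  (19/3, 0): 19
Maximum is 56 at (0, 14).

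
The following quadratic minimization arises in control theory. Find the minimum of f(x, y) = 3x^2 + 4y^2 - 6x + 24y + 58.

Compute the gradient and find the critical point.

f(x,y) = 3x^2 + 4y^2 - 6x + 24y + 58
df/dx = 6x + (-6) = 0  =>  x = 1
df/dy = 8y + (24) = 0  =>  y = -3
f(1, -3) = 3*(1)^2 + 4*(-3)^2 + -6*(1) + 24*(-3) + 58 = 19
Hessian is diagonal with entries 6, 8 > 0, so this is a minimum.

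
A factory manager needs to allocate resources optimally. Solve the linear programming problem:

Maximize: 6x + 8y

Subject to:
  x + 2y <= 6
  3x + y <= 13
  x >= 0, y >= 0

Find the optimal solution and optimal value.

Feasible vertices: (0, 0), (0, 3), (4, 1), (13/3, 0)
Objective 6x + 8y at each:
  (0, 0): 0
  (0, 3): 24
  (4, 1): 32
  (13/3, 0): 26
Maximum is 32 at (4, 1).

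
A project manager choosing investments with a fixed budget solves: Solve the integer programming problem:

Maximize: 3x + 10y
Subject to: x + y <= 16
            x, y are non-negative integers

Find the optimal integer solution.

Objective: 3x + 10y, constraint: x + y <= 16
Coefficient of y is 10 > coefficient of x is 3, so allocate the entire budget to y.
Optimal: x = 0, y = 16, value = 160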